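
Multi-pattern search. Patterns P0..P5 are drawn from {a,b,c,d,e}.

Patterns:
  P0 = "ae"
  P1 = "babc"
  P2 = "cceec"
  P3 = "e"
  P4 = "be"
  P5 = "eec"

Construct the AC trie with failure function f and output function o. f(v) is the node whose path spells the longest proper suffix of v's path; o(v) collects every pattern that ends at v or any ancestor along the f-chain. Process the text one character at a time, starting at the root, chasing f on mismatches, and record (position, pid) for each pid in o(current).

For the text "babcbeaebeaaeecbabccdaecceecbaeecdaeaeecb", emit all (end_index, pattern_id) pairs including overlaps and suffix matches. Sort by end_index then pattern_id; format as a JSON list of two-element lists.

Construct AC machine:
Trie (insert patterns):
  0='ε' goto a→1 b→3 c→7 e→12
  1='a' goto e→2
  2='ae' goto ·  ←P0
  3='b' goto a→4 e→13
  4='ba' goto b→5
  5='bab' goto c→6
  6='babc' goto ·  ←P1
  7='c' goto c→8
  8='cc' goto e→9
  9='cce' goto e→10
  10='ccee' goto c→11
  11='cceec' goto ·  ←P2
  12='e' goto e→14  ←P3
  13='be' goto ·  ←P4
  14='ee' goto c→15
  15='eec' goto ·  ←P5

Failure links (BFS by depth):
  fail(1) 'a': from fail(0)=0 chase 'a': 0 ⇒ 0;  out=∅∪out(0)=∅
  fail(3) 'b': from fail(0)=0 chase 'b': 0 ⇒ 0;  out=∅∪out(0)=∅
  fail(7) 'c': from fail(0)=0 chase 'c': 0 ⇒ 0;  out=∅∪out(0)=∅
  fail(12) 'e': from fail(0)=0 chase 'e': 0 ⇒ 0;  out={3}∪out(0)={3}
  fail(2) 'ae': from fail(1)=0 chase 'e': 0 ⇒ 12;  out={0}∪out(12)={0,3}
  fail(4) 'ba': from fail(3)=0 chase 'a': 0 ⇒ 1;  out=∅∪out(1)=∅
  fail(8) 'cc': from fail(7)=0 chase 'c': 0 ⇒ 7;  out=∅∪out(7)=∅
  fail(13) 'be': from fail(3)=0 chase 'e': 0 ⇒ 12;  out={4}∪out(12)={3,4}
  fail(14) 'ee': from fail(12)=0 chase 'e': 0 ⇒ 12;  out=∅∪out(12)={3}
  fail(5) 'bab': from fail(4)=1 chase 'b': 1→0 ⇒ 3;  out=∅∪out(3)=∅
  fail(9) 'cce': from fail(8)=7 chase 'e': 7→0 ⇒ 12;  out=∅∪out(12)={3}
  fail(15) 'eec': from fail(14)=12 chase 'c': 12→0 ⇒ 7;  out={5}∪out(7)={5}
  fail(6) 'babc': from fail(5)=3 chase 'c': 3→0 ⇒ 7;  out={1}∪out(7)={1}
  fail(10) 'ccee': from fail(9)=12 chase 'e': 12 ⇒ 14;  out=∅∪out(14)={3}
  fail(11) 'cceec': from fail(10)=14 chase 'c': 14 ⇒ 15;  out={2}∪out(15)={2,5}

Run:
i=0 'b': node 0→3
i=1 'a': node 3→4
i=2 'b': node 4→5
i=3 'c': node 5→6  emit P1@[0:3]
i=4 'b': node 6→3 (via fail)
i=5 'e': node 3→13  emit P3@[5:5],P4@[4:5]
i=6 'a': node 13→1 (via fail)
i=7 'e': node 1→2  emit P0@[6:7],P3@[7:7]
i=8 'b': node 2→3 (via fail)
i=9 'e': node 3→13  emit P3@[9:9],P4@[8:9]
i=10 'a': node 13→1 (via fail)
i=11 'a': node 1→1 (via fail)
i=12 'e': node 1→2  emit P0@[11:12],P3@[12:12]
i=13 'e': node 2→14 (via fail)  emit P3@[13:13]
i=14 'c': node 14→15  emit P5@[12:14]
i=15 'b': node 15→3 (via fail)
i=16 'a': node 3→4
i=17 'b': node 4→5
i=18 'c': node 5→6  emit P1@[15:18]
i=19 'c': node 6→8 (via fail)
i=20 'd': node 8→0 (via fail)
i=21 'a': node 0→1
i=22 'e': node 1→2  emit P0@[21:22],P3@[22:22]
i=23 'c': node 2→7 (via fail)
i=24 'c': node 7→8
i=25 'e': node 8→9  emit P3@[25:25]
i=26 'e': node 9→10  emit P3@[26:26]
i=27 'c': node 10→11  emit P2@[23:27],P5@[25:27]
i=28 'b': node 11→3 (via fail)
i=29 'a': node 3→4
i=30 'e': node 4→2 (via fail)  emit P0@[29:30],P3@[30:30]
i=31 'e': node 2→14 (via fail)  emit P3@[31:31]
i=32 'c': node 14→15  emit P5@[30:32]
i=33 'd': node 15→0 (via fail)
i=34 'a': node 0→1
i=35 'e': node 1→2  emit P0@[34:35],P3@[35:35]
i=36 'a': node 2→1 (via fail)
i=37 'e': node 1→2  emit P0@[36:37],P3@[37:37]
i=38 'e': node 2→14 (via fail)  emit P3@[38:38]
i=39 'c': node 14→15  emit P5@[37:39]
i=40 'b': node 15→3 (via fail)

Result: [[3,1],[5,3],[5,4],[7,0],[7,3],[9,3],[9,4],[12,0],[12,3],[13,3],[14,5],[18,1],[22,0],[22,3],[25,3],[26,3],[27,2],[27,5],[30,0],[30,3],[31,3],[32,5],[35,0],[35,3],[37,0],[37,3],[38,3],[39,5]]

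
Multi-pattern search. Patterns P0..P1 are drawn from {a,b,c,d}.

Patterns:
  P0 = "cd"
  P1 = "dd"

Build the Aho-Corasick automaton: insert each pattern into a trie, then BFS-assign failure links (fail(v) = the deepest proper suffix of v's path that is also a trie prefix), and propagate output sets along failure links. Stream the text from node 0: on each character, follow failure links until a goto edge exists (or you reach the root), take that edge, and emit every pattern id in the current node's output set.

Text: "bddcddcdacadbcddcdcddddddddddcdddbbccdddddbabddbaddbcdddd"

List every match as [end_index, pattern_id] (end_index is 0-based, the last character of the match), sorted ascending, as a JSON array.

Build:
Trie (insert patterns):
  n0 'ε': c→1 d→3
  n1 'c': d→2
  n2 'cd': ·  [P0 ends]
  n3 'd': d→4
  n4 'dd': ·  [P1 ends]

Failure links (BFS by depth):
  n1('c'): parent n0 fail=0; on 'c' 0 → fail=0;  out ∅∪∅=∅
  n3('d'): parent n0 fail=0; on 'd' 0 → fail=0;  out ∅∪∅=∅
  n2('cd'): parent n1 fail=0; on 'd' 0 → fail=3;  out {0}∪∅={0}
  n4('dd'): parent n3 fail=0; on 'd' 0 → fail=3;  out {1}∪∅={1}

Scan:
i=0 'b': node 0→0
i=1 'd': node 0→3
i=2 'd': node 3→4  ** P1@[1:2]
i=3 'c': node 4→1 ·f
i=4 'd': node 1→2  ** P0@[3:4]
i=5 'd': node 2→4 ·f  ** P1@[4:5]
i=6 'c': node 4→1 ·f
i=7 'd': node 1→2  ** P0@[6:7]
i=8 'a': node 2→0 ·f
i=9 'c': node 0→1
i=10 'a': node 1→0 ·f
i=11 'd': node 0→3
i=12 'b': node 3→0 ·f
i=13 'c': node 0→1
i=14 'd': node 1→2  ** P0@[13:14]
i=15 'd': node 2→4 ·f  ** P1@[14:15]
i=16 'c': node 4→1 ·f
i=17 'd': node 1→2  ** P0@[16:17]
i=18 'c': node 2→1 ·f
i=19 'd': node 1→2  ** P0@[18:19]
i=20 'd': node 2→4 ·f  ** P1@[19:20]
i=21 'd': node 4→4 ·f  ** P1@[20:21]
i=22 'd': node 4→4 ·f  ** P1@[21:22]
i=23 'd': node 4→4 ·f  ** P1@[22:23]
i=24 'd': node 4→4 ·f  ** P1@[23:24]
i=25 'd': node 4→4 ·f  ** P1@[24:25]
i=26 'd': node 4→4 ·f  ** P1@[25:26]
i=27 'd': node 4→4 ·f  ** P1@[26:27]
i=28 'd': node 4→4 ·f  ** P1@[27:28]
i=29 'c': node 4→1 ·f
i=30 'd': node 1→2  ** P0@[29:30]
i=31 'd': node 2→4 ·f  ** P1@[30:31]
i=32 'd': node 4→4 ·f  ** P1@[31:32]
i=33 'b': node 4→0 ·f
i=34 'b': node 0→0
i=35 'c': node 0→1
i=36 'c': node 1→1 ·f
i=37 'd': node 1→2  ** P0@[36:37]
i=38 'd': node 2→4 ·f  ** P1@[37:38]
i=39 'd': node 4→4 ·f  ** P1@[38:39]
i=40 'd': node 4→4 ·f  ** P1@[39:40]
i=41 'd': node 4→4 ·f  ** P1@[40:41]
i=42 'b': node 4→0 ·f
i=43 'a': node 0→0
i=44 'b': node 0→0
i=45 'd': node 0→3
i=46 'd': node 3→4  ** P1@[45:46]
i=47 'b': node 4→0 ·f
i=48 'a': node 0→0
i=49 'd': node 0→3
i=50 'd': node 3→4  ** P1@[49:50]
i=51 'b': node 4→0 ·f
i=52 'c': node 0→1
i=53 'd': node 1→2  ** P0@[52:53]
i=54 'd': node 2→4 ·f  ** P1@[53:54]
i=55 'd': node 4→4 ·f  ** P1@[54:55]
i=56 'd': node 4→4 ·f  ** P1@[55:56]

Result: [[2,1],[4,0],[5,1],[7,0],[14,0],[15,1],[17,0],[19,0],[20,1],[21,1],[22,1],[23,1],[24,1],[25,1],[26,1],[27,1],[28,1],[30,0],[31,1],[32,1],[37,0],[38,1],[39,1],[40,1],[41,1],[46,1],[50,1],[53,0],[54,1],[55,1],[56,1]]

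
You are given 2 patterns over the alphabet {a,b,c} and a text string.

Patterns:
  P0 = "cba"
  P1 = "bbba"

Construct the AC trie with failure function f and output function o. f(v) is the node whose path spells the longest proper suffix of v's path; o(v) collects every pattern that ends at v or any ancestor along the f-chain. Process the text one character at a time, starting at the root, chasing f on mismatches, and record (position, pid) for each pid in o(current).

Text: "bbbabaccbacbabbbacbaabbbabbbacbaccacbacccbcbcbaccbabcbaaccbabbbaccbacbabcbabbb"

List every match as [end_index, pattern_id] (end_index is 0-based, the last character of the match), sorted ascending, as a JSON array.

Build automaton:
Trie nodes:
  n0 'ε': b→4 c→1
  n1 'c': b→2
  n2 'cb': a→3
  n3 'cba': ·  [P0 ends]
  n4 'b': b→5
  n5 'bb': b→6
  n6 'bbb': a→7
  n7 'bbba': ·  [P1 ends]

Failure links (BFS by depth):
  n1('c'): parent n0 fail=0; on 'c' 0 → fail=0;  out ∅∪∅=∅
  n4('b'): parent n0 fail=0; on 'b' 0 → fail=0;  out ∅∪∅=∅
  n2('cb'): parent n1 fail=0; on 'b' 0 → fail=4;  out ∅∪∅=∅
  n5('bb'): parent n4 fail=0; on 'b' 0 → fail=4;  out ∅∪∅=∅
  n3('cba'): parent n2 fail=4; on 'a' 4→0 → fail=0;  out {0}∪∅={0}
  n6('bbb'): parent n5 fail=4; on 'b' 4 → fail=5;  out ∅∪∅=∅
  n7('bbba'): parent n6 fail=5; on 'a' 5→4→0 → fail=0;  out {1}∪∅={1}

Text stream:
i=0 'b': node 0→4
i=1 'b': node 4→5
i=2 'b': node 5→6
i=3 'a': node 6→7  emit P1@[0:3]
i=4 'b': node 7→4 (fail-walked)
i=5 'a': node 4→0 (fail-walked)
i=6 'c': node 0→1
i=7 'c': node 1→1 (fail-walked)
i=8 'b': node 1→2
i=9 'a': node 2→3  emit P0@[7:9]
i=10 'c': node 3→1 (fail-walked)
i=11 'b': node 1→2
i=12 'a': node 2→3  emit P0@[10:12]
i=13 'b': node 3→4 (fail-walked)
i=14 'b': node 4→5
i=15 'b': node 5→6
i=16 'a': node 6→7  emit P1@[13:16]
i=17 'c': node 7→1 (fail-walked)
i=18 'b': node 1→2
i=19 'a': node 2→3  emit P0@[17:19]
i=20 'a': node 3→0 (fail-walked)
i=21 'b': node 0→4
i=22 'b': node 4→5
i=23 'b': node 5→6
i=24 'a': node 6→7  emit P1@[21:24]
i=25 'b': node 7→4 (fail-walked)
i=26 'b': node 4→5
i=27 'b': node 5→6
i=28 'a': node 6→7  emit P1@[25:28]
i=29 'c': node 7→1 (fail-walked)
i=30 'b': node 1→2
i=31 'a': node 2→3  emit P0@[29:31]
i=32 'c': node 3→1 (fail-walked)
i=33 'c': node 1→1 (fail-walked)
i=34 'a': node 1→0 (fail-walked)
i=35 'c': node 0→1
i=36 'b': node 1→2
i=37 'a': node 2→3  emit P0@[35:37]
i=38 'c': node 3→1 (fail-walked)
i=39 'c': node 1→1 (fail-walked)
i=40 'c': node 1→1 (fail-walked)
i=41 'b': node 1→2
i=42 'c': node 2→1 (fail-walked)
i=43 'b': node 1→2
i=44 'c': node 2→1 (fail-walked)
i=45 'b': node 1→2
i=46 'a': node 2→3  emit P0@[44:46]
i=47 'c': node 3→1 (fail-walked)
i=48 'c': node 1→1 (fail-walked)
i=49 'b': node 1→2
i=50 'a': node 2→3  emit P0@[48:50]
i=51 'b': node 3→4 (fail-walked)
i=52 'c': node 4→1 (fail-walked)
i=53 'b': node 1→2
i=54 'a': node 2→3  emit P0@[52:54]
i=55 'a': node 3→0 (fail-walked)
i=56 'c': node 0→1
i=57 'c': node 1→1 (fail-walked)
i=58 'b': node 1→2
i=59 'a': node 2→3  emit P0@[57:59]
i=60 'b': node 3→4 (fail-walked)
i=61 'b': node 4→5
i=62 'b': node 5→6
i=63 'a': node 6→7  emit P1@[60:63]
i=64 'c': node 7→1 (fail-walked)
i=65 'c': node 1→1 (fail-walked)
i=66 'b': node 1→2
i=67 'a': node 2→3  emit P0@[65:67]
i=68 'c': node 3→1 (fail-walked)
i=69 'b': node 1→2
i=70 'a': node 2→3  emit P0@[68:70]
i=71 'b': node 3→4 (fail-walked)
i=72 'c': node 4→1 (fail-walked)
i=73 'b': node 1→2
i=74 'a': node 2→3  emit P0@[72:74]
i=75 'b': node 3→4 (fail-walked)
i=76 'b': node 4→5
i=77 'b': node 5→6

Matches: [[3,1],[9,0],[12,0],[16,1],[19,0],[24,1],[28,1],[31,0],[37,0],[46,0],[50,0],[54,0],[59,0],[63,1],[67,0],[70,0],[74,0]]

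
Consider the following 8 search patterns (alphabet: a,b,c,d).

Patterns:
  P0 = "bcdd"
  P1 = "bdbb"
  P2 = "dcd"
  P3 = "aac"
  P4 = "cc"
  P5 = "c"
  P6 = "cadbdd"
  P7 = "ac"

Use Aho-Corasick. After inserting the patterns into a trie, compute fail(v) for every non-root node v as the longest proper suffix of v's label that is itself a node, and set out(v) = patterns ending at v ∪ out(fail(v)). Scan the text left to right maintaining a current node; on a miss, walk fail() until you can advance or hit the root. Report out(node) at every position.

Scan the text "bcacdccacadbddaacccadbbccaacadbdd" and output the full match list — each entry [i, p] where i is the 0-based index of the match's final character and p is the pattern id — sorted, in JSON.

Build:
Trie nodes:
  n0 'ε': a→11 b→1 c→14 d→8
  n1 'b': c→2 d→5
  n2 'bc': d→3
  n3 'bcd': d→4
  n4 'bcdd': ·  ←P0
  n5 'bd': b→6
  n6 'bdb': b→7
  n7 'bdbb': ·  ←P1
  n8 'd': c→9
  n9 'dc': d→10
  n10 'dcd': ·  ←P2
  n11 'a': a→12 c→21
  n12 'aa': c→13
  n13 'aac': ·  ←P3
  n14 'c': a→16 c→15  ←P5
  n15 'cc': ·  ←P4
  n16 'ca': d→17
  n17 'cad': b→18
  n18 'cadb': d→19
  n19 'cadbd': d→20
  n20 'cadbdd': ·  ←P6
  n21 'ac': ·  ←P7

BFS fail/out derivation:
  n1('b'): parent n0 fail=0; on 'b' 0 → fail=0;  out ∅∪∅=∅
  n8('d'): parent n0 fail=0; on 'd' 0 → fail=0;  out ∅∪∅=∅
  n11('a'): parent n0 fail=0; on 'a' 0 → fail=0;  out ∅∪∅=∅
  n14('c'): parent n0 fail=0; on 'c' 0 → fail=0;  out {5}∪∅={5}
  n2('bc'): parent n1 fail=0; on 'c' 0 → fail=14;  out ∅∪{5}={5}
  n5('bd'): parent n1 fail=0; on 'd' 0 → fail=8;  out ∅∪∅=∅
  n9('dc'): parent n8 fail=0; on 'c' 0 → fail=14;  out ∅∪{5}={5}
  n12('aa'): parent n11 fail=0; on 'a' 0 → fail=11;  out ∅∪∅=∅
  n15('cc'): parent n14 fail=0; on 'c' 0 → fail=14;  out {4}∪{5}={4,5}
  n16('ca'): parent n14 fail=0; on 'a' 0 → fail=11;  out ∅∪∅=∅
  n21('ac'): parent n11 fail=0; on 'c' 0 → fail=14;  out {7}∪{5}={5,7}
  n3('bcd'): parent n2 fail=14; on 'd' 14→0 → fail=8;  out ∅∪∅=∅
  n6('bdb'): parent n5 fail=8; on 'b' 8→0 → fail=1;  out ∅∪∅=∅
  n10('dcd'): parent n9 fail=14; on 'd' 14→0 → fail=8;  out {2}∪∅={2}
  n13('aac'): parent n12 fail=11; on 'c' 11 → fail=21;  out {3}∪{5,7}={3,5,7}
  n17('cad'): parent n16 fail=11; on 'd' 11→0 → fail=8;  out ∅∪∅=∅
  n4('bcdd'): parent n3 fail=8; on 'd' 8→0 → fail=8;  out {0}∪∅={0}
  n7('bdbb'): parent n6 fail=1; on 'b' 1→0 → fail=1;  out {1}∪∅={1}
  n18('cadb'): parent n17 fail=8; on 'b' 8→0 → fail=1;  out ∅∪∅=∅
  n19('cadbd'): parent n18 fail=1; on 'd' 1 → fail=5;  out ∅∪∅=∅
  n20('cadbdd'): parent n19 fail=5; on 'd' 5→8→0 → fail=8;  out {6}∪∅={6}

Text stream:
pos 0 'b': at 1
pos 1 'c': at 2  → match P5@[1:1]
pos 2 'a': at 16 (via fail)
pos 3 'c': at 21 (via fail)  → match P5@[3:3],P7@[2:3]
pos 4 'd': at 8 (via fail)
pos 5 'c': at 9  → match P5@[5:5]
pos 6 'c': at 15 (via fail)  → match P4@[5:6],P5@[6:6]
pos 7 'a': at 16 (via fail)
pos 8 'c': at 21 (via fail)  → match P5@[8:8],P7@[7:8]
pos 9 'a': at 16 (via fail)
pos 10 'd': at 17
pos 11 'b': at 18
pos 12 'd': at 19
pos 13 'd': at 20  → match P6@[8:13]
pos 14 'a': at 11 (via fail)
pos 15 'a': at 12
pos 16 'c': at 13  → match P3@[14:16],P5@[16:16],P7@[15:16]
pos 17 'c': at 15 (via fail)  → match P4@[16:17],P5@[17:17]
pos 18 'c': at 15 (via fail)  → match P4@[17:18],P5@[18:18]
pos 19 'a': at 16 (via fail)
pos 20 'd': at 17
pos 21 'b': at 18
pos 22 'b': at 1 (via fail)
pos 23 'c': at 2  → match P5@[23:23]
pos 24 'c': at 15 (via fail)  → match P4@[23:24],P5@[24:24]
pos 25 'a': at 16 (via fail)
pos 26 'a': at 12 (via fail)
pos 27 'c': at 13  → match P3@[25:27],P5@[27:27],P7@[26:27]
pos 28 'a': at 16 (via fail)
pos 29 'd': at 17
pos 30 'b': at 18
pos 31 'd': at 19
pos 32 'd': at 20  → match P6@[27:32]

All matches (sorted): [[1,5],[3,5],[3,7],[5,5],[6,4],[6,5],[8,5],[8,7],[13,6],[16,3],[16,5],[16,7],[17,4],[17,5],[18,4],[18,5],[23,5],[24,4],[24,5],[27,3],[27,5],[27,7],[32,6]]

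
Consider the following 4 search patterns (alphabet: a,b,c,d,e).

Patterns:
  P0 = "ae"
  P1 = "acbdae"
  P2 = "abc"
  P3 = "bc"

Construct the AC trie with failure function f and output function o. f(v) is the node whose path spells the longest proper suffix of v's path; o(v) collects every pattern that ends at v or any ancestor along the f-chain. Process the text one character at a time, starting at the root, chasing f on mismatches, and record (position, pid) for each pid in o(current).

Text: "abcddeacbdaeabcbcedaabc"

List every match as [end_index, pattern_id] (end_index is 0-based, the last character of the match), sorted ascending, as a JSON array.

Build:
Trie (insert patterns):
  n0 'ε': a→1 b→10
  n1 'a': b→8 c→3 e→2
  n2 'ae': ·  [P0 ends]
  n3 'ac': b→4
  n4 'acb': d→5
  n5 'acbd': a→6
  n6 'acbda': e→7
  n7 'acbdae': ·  [P1 ends]
  n8 'ab': c→9
  n9 'abc': ·  [P2 ends]
  n10 'b': c→11
  n11 'bc': ·  [P3 ends]

Failure links (BFS by depth):
  fail(1) 'a': from fail(0)=0 chase 'a': 0 ⇒ 0;  out=∅∪out(0)=∅
  fail(10) 'b': from fail(0)=0 chase 'b': 0 ⇒ 0;  out=∅∪out(0)=∅
  fail(2) 'ae': from fail(1)=0 chase 'e': 0 ⇒ 0;  out={0}∪out(0)={0}
  fail(3) 'ac': from fail(1)=0 chase 'c': 0 ⇒ 0;  out=∅∪out(0)=∅
  fail(8) 'ab': from fail(1)=0 chase 'b': 0 ⇒ 10;  out=∅∪out(10)=∅
  fail(11) 'bc': from fail(10)=0 chase 'c': 0 ⇒ 0;  out={3}∪out(0)={3}
  fail(4) 'acb': from fail(3)=0 chase 'b': 0 ⇒ 10;  out=∅∪out(10)=∅
  fail(9) 'abc': from fail(8)=10 chase 'c': 10 ⇒ 11;  out={2}∪out(11)={2,3}
  fail(5) 'acbd': from fail(4)=10 chase 'd': 10→0 ⇒ 0;  out=∅∪out(0)=∅
  fail(6) 'acbda': from fail(5)=0 chase 'a': 0 ⇒ 1;  out=∅∪out(1)=∅
  fail(7) 'acbdae': from fail(6)=1 chase 'e': 1 ⇒ 2;  out={1}∪out(2)={0,1}

Run:
[0] read 'a'  n0⇒n1
[1] read 'b'  n1⇒n8
[2] read 'c'  n8⇒n9  → match P2@[0:2],P3@[1:2]
[3] read 'd'  n9⇒n0 (via fail)
[4] read 'd'  n0⇒n0
[5] read 'e'  n0⇒n0
[6] read 'a'  n0⇒n1
[7] read 'c'  n1⇒n3
[8] read 'b'  n3⇒n4
[9] read 'd'  n4⇒n5
[10] read 'a'  n5⇒n6
[11] read 'e'  n6⇒n7  → match P0@[10:11],P1@[6:11]
[12] read 'a'  n7⇒n1 (via fail)
[13] read 'b'  n1⇒n8
[14] read 'c'  n8⇒n9  → match P2@[12:14],P3@[13:14]
[15] read 'b'  n9⇒n10 (via fail)
[16] read 'c'  n10⇒n11  → match P3@[15:16]
[17] read 'e'  n11⇒n0 (via fail)
[18] read 'd'  n0⇒n0
[19] read 'a'  n0⇒n1
[20] read 'a'  n1⇒n1 (via fail)
[21] read 'b'  n1⇒n8
[22] read 'c'  n8⇒n9  → match P2@[20:22],P3@[21:22]

Result: [[2,2],[2,3],[11,0],[11,1],[14,2],[14,3],[16,3],[22,2],[22,3]]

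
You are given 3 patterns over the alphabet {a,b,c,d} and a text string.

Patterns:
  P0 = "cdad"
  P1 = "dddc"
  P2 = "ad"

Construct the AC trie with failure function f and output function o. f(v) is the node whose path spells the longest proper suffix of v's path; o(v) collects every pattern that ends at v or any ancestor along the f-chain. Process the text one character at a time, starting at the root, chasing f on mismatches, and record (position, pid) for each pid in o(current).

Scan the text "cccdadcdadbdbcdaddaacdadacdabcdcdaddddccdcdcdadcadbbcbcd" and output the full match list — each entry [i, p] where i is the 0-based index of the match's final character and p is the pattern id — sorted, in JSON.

Build:
Trie nodes:
  0='ε' goto a→9 c→1 d→5
  1='c' goto d→2
  2='cd' goto a→3
  3='cda' goto d→4
  4='cdad' goto ·  [P0 ends]
  5='d' goto d→6
  6='dd' goto d→7
  7='ddd' goto c→8
  8='dddc' goto ·  [P1 ends]
  9='a' goto d→10
  10='ad' goto ·  [P2 ends]

BFS fail/out derivation:
  n1('c'): parent n0 fail=0; on 'c' 0 → fail=0;  out ∅∪∅=∅
  n5('d'): parent n0 fail=0; on 'd' 0 → fail=0;  out ∅∪∅=∅
  n9('a'): parent n0 fail=0; on 'a' 0 → fail=0;  out ∅∪∅=∅
  n2('cd'): parent n1 fail=0; on 'd' 0 → fail=5;  out ∅∪∅=∅
  n6('dd'): parent n5 fail=0; on 'd' 0 → fail=5;  out ∅∪∅=∅
  n10('ad'): parent n9 fail=0; on 'd' 0 → fail=5;  out {2}∪∅={2}
  n3('cda'): parent n2 fail=5; on 'a' 5→0 → fail=9;  out ∅∪∅=∅
  n7('ddd'): parent n6 fail=5; on 'd' 5 → fail=6;  out ∅∪∅=∅
  n4('cdad'): parent n3 fail=9; on 'd' 9 → fail=10;  out {0}∪{2}={0,2}
  n8('dddc'): parent n7 fail=6; on 'c' 6→5→0 → fail=1;  out {1}∪∅={1}

Scan:
i=0 'c': node 0→1
i=1 'c': node 1→1 (via fail)
i=2 'c': node 1→1 (via fail)
i=3 'd': node 1→2
i=4 'a': node 2→3
i=5 'd': node 3→4  ** P0@[2:5],P2@[4:5]
i=6 'c': node 4→1 (via fail)
i=7 'd': node 1→2
i=8 'a': node 2→3
i=9 'd': node 3→4  ** P0@[6:9],P2@[8:9]
i=10 'b': node 4→0 (via fail)
i=11 'd': node 0→5
i=12 'b': node 5→0 (via fail)
i=13 'c': node 0→1
i=14 'd': node 1→2
i=15 'a': node 2→3
i=16 'd': node 3→4  ** P0@[13:16],P2@[15:16]
i=17 'd': node 4→6 (via fail)
i=18 'a': node 6→9 (via fail)
i=19 'a': node 9→9 (via fail)
i=20 'c': node 9→1 (via fail)
i=21 'd': node 1→2
i=22 'a': node 2→3
i=23 'd': node 3→4  ** P0@[20:23],P2@[22:23]
i=24 'a': node 4→9 (via fail)
i=25 'c': node 9→1 (via fail)
i=26 'd': node 1→2
i=27 'a': node 2→3
i=28 'b': node 3→0 (via fail)
i=29 'c': node 0→1
i=30 'd': node 1→2
i=31 'c': node 2→1 (via fail)
i=32 'd': node 1→2
i=33 'a': node 2→3
i=34 'd': node 3→4  ** P0@[31:34],P2@[33:34]
i=35 'd': node 4→6 (via fail)
i=36 'd': node 6→7
i=37 'd': node 7→7 (via fail)
i=38 'c': node 7→8  ** P1@[35:38]
i=39 'c': node 8→1 (via fail)
i=40 'd': node 1→2
i=41 'c': node 2→1 (via fail)
i=42 'd': node 1→2
i=43 'c': node 2→1 (via fail)
i=44 'd': node 1→2
i=45 'a': node 2→3
i=46 'd': node 3→4  ** P0@[43:46],P2@[45:46]
i=47 'c': node 4→1 (via fail)
i=48 'a': node 1→9 (via fail)
i=49 'd': node 9→10  ** P2@[48:49]
i=50 'b': node 10→0 (via fail)
i=51 'b': node 0→0
i=52 'c': node 0→1
i=53 'b': node 1→0 (via fail)
i=54 'c': node 0→1
i=55 'd': node 1→2

Matches: [[5,0],[5,2],[9,0],[9,2],[16,0],[16,2],[23,0],[23,2],[34,0],[34,2],[38,1],[46,0],[46,2],[49,2]]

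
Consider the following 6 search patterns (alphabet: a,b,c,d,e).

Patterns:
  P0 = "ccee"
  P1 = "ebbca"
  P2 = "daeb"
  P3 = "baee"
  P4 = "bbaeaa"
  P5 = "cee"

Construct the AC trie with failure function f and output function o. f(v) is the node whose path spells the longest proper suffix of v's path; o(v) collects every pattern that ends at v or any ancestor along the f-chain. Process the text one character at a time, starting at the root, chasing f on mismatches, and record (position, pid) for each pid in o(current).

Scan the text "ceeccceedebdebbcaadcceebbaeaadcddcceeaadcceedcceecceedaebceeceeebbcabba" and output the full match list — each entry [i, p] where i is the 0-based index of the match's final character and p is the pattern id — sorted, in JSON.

Build automaton:
Trie nodes:
  n0 'ε': b→14 c→1 d→10 e→5
  n1 'c': c→2 e→23
  n2 'cc': e→3
  n3 'cce': e→4
  n4 'ccee': ·  [P0 ends]
  n5 'e': b→6
  n6 'eb': b→7
  n7 'ebb': c→8
  n8 'ebbc': a→9
  n9 'ebbca': ·  [P1 ends]
  n10 'd': a→11
  n11 'da': e→12
  n12 'dae': b→13
  n13 'daeb': ·  [P2 ends]
  n14 'b': a→15 b→18
  n15 'ba': e→16
  n16 'bae': e→17
  n17 'baee': ·  [P3 ends]
  n18 'bb': a→19
  n19 'bba': e→20
  n20 'bbae': a→21
  n21 'bbaea': a→22
  n22 'bbaeaa': ·  [P4 ends]
  n23 'ce': e→24
  n24 'cee': ·  [P5 ends]

Failure links (BFS by depth):
  fail(1) 'c': from fail(0)=0 chase 'c': 0 ⇒ 0;  out=∅∪out(0)=∅
  fail(5) 'e': from fail(0)=0 chase 'e': 0 ⇒ 0;  out=∅∪out(0)=∅
  fail(10) 'd': from fail(0)=0 chase 'd': 0 ⇒ 0;  out=∅∪out(0)=∅
  fail(14) 'b': from fail(0)=0 chase 'b': 0 ⇒ 0;  out=∅∪out(0)=∅
  fail(2) 'cc': from fail(1)=0 chase 'c': 0 ⇒ 1;  out=∅∪out(1)=∅
  fail(6) 'eb': from fail(5)=0 chase 'b': 0 ⇒ 14;  out=∅∪out(14)=∅
  fail(11) 'da': from fail(10)=0 chase 'a': 0 ⇒ 0;  out=∅∪out(0)=∅
  fail(15) 'ba': from fail(14)=0 chase 'a': 0 ⇒ 0;  out=∅∪out(0)=∅
  fail(18) 'bb': from fail(14)=0 chase 'b': 0 ⇒ 14;  out=∅∪out(14)=∅
  fail(23) 'ce': from fail(1)=0 chase 'e': 0 ⇒ 5;  out=∅∪out(5)=∅
  fail(3) 'cce': from fail(2)=1 chase 'e': 1 ⇒ 23;  out=∅∪out(23)=∅
  fail(7) 'ebb': from fail(6)=14 chase 'b': 14 ⇒ 18;  out=∅∪out(18)=∅
  fail(12) 'dae': from fail(11)=0 chase 'e': 0 ⇒ 5;  out=∅∪out(5)=∅
  fail(16) 'bae': from fail(15)=0 chase 'e': 0 ⇒ 5;  out=∅∪out(5)=∅
  fail(19) 'bba': from fail(18)=14 chase 'a': 14 ⇒ 15;  out=∅∪out(15)=∅
  fail(24) 'cee': from fail(23)=5 chase 'e': 5→0 ⇒ 5;  out={5}∪out(5)={5}
  fail(4) 'ccee': from fail(3)=23 chase 'e': 23 ⇒ 24;  out={0}∪out(24)={0,5}
  fail(8) 'ebbc': from fail(7)=18 chase 'c': 18→14→0 ⇒ 1;  out=∅∪out(1)=∅
  fail(13) 'daeb': from fail(12)=5 chase 'b': 5 ⇒ 6;  out={2}∪out(6)={2}
  fail(17) 'baee': from fail(16)=5 chase 'e': 5→0 ⇒ 5;  out={3}∪out(5)={3}
  fail(20) 'bbae': from fail(19)=15 chase 'e': 15 ⇒ 16;  out=∅∪out(16)=∅
  fail(9) 'ebbca': from fail(8)=1 chase 'a': 1→0 ⇒ 0;  out={1}∪out(0)={1}
  fail(21) 'bbaea': from fail(20)=16 chase 'a': 16→5→0 ⇒ 0;  out=∅∪out(0)=∅
  fail(22) 'bbaeaa': from fail(21)=0 chase 'a': 0 ⇒ 0;  out={4}∪out(0)={4}

Run:
pos 0 'c': at 1
pos 1 'e': at 23
pos 2 'e': at 24  ** P5@[0:2]
pos 3 'c': at 1 (fail-walked)
pos 4 'c': at 2
pos 5 'c': at 2 (fail-walked)
pos 6 'e': at 3
pos 7 'e': at 4  ** P0@[4:7],P5@[5:7]
pos 8 'd': at 10 (fail-walked)
pos 9 'e': at 5 (fail-walked)
pos 10 'b': at 6
pos 11 'd': at 10 (fail-walked)
pos 12 'e': at 5 (fail-walked)
pos 13 'b': at 6
pos 14 'b': at 7
pos 15 'c': at 8
pos 16 'a': at 9  ** P1@[12:16]
pos 17 'a': at 0 (fail-walked)
pos 18 'd': at 10
pos 19 'c': at 1 (fail-walked)
pos 20 'c': at 2
pos 21 'e': at 3
pos 22 'e': at 4  ** P0@[19:22],P5@[20:22]
pos 23 'b': at 6 (fail-walked)
pos 24 'b': at 7
pos 25 'a': at 19 (fail-walked)
pos 26 'e': at 20
pos 27 'a': at 21
pos 28 'a': at 22  ** P4@[23:28]
pos 29 'd': at 10 (fail-walked)
pos 30 'c': at 1 (fail-walked)
pos 31 'd': at 10 (fail-walked)
pos 32 'd': at 10 (fail-walked)
pos 33 'c': at 1 (fail-walked)
pos 34 'c': at 2
pos 35 'e': at 3
pos 36 'e': at 4  ** P0@[33:36],P5@[34:36]
pos 37 'a': at 0 (fail-walked)
pos 38 'a': at 0
pos 39 'd': at 10
pos 40 'c': at 1 (fail-walked)
pos 41 'c': at 2
pos 42 'e': at 3
pos 43 'e': at 4  ** P0@[40:43],P5@[41:43]
pos 44 'd': at 10 (fail-walked)
pos 45 'c': at 1 (fail-walked)
pos 46 'c': at 2
pos 47 'e': at 3
pos 48 'e': at 4  ** P0@[45:48],P5@[46:48]
pos 49 'c': at 1 (fail-walked)
pos 50 'c': at 2
pos 51 'e': at 3
pos 52 'e': at 4  ** P0@[49:52],P5@[50:52]
pos 53 'd': at 10 (fail-walked)
pos 54 'a': at 11
pos 55 'e': at 12
pos 56 'b': at 13  ** P2@[53:56]
pos 57 'c': at 1 (fail-walked)
pos 58 'e': at 23
pos 59 'e': at 24  ** P5@[57:59]
pos 60 'c': at 1 (fail-walked)
pos 61 'e': at 23
pos 62 'e': at 24  ** P5@[60:62]
pos 63 'e': at 5 (fail-walked)
pos 64 'b': at 6
pos 65 'b': at 7
pos 66 'c': at 8
pos 67 'a': at 9  ** P1@[63:67]
pos 68 'b': at 14 (fail-walked)
pos 69 'b': at 18
pos 70 'a': at 19

Matches: [[2,5],[7,0],[7,5],[16,1],[22,0],[22,5],[28,4],[36,0],[36,5],[43,0],[43,5],[48,0],[48,5],[52,0],[52,5],[56,2],[59,5],[62,5],[67,1]]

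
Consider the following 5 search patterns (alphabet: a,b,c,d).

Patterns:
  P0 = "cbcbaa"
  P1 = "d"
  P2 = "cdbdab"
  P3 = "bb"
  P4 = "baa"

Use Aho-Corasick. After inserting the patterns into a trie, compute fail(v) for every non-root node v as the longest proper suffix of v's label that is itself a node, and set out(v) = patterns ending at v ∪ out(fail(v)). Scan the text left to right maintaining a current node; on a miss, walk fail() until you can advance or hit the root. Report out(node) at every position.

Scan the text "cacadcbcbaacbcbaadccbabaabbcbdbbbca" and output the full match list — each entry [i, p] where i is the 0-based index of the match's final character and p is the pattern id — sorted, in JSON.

Build:
Trie (insert patterns):
  n0 'ε': b→13 c→1 d→7
  n1 'c': b→2 d→8
  n2 'cb': c→3
  n3 'cbc': b→4
  n4 'cbcb': a→5
  n5 'cbcba': a→6
  n6 'cbcbaa': ·  ←P0
  n7 'd': ·  ←P1
  n8 'cd': b→9
  n9 'cdb': d→10
  n10 'cdbd': a→11
  n11 'cdbda': b→12
  n12 'cdbdab': ·  ←P2
  n13 'b': a→15 b→14
  n14 'bb': ·  ←P3
  n15 'ba': a→16
  n16 'baa': ·  ←P4

BFS fail/out derivation:
  n1('c'): parent n0 fail=0; on 'c' 0 → fail=0;  out ∅∪∅=∅
  n7('d'): parent n0 fail=0; on 'd' 0 → fail=0;  out {1}∪∅={1}
  n13('b'): parent n0 fail=0; on 'b' 0 → fail=0;  out ∅∪∅=∅
  n2('cb'): parent n1 fail=0; on 'b' 0 → fail=13;  out ∅∪∅=∅
  n8('cd'): parent n1 fail=0; on 'd' 0 → fail=7;  out ∅∪{1}={1}
  n14('bb'): parent n13 fail=0; on 'b' 0 → fail=13;  out {3}∪∅={3}
  n15('ba'): parent n13 fail=0; on 'a' 0 → fail=0;  out ∅∪∅=∅
  n3('cbc'): parent n2 fail=13; on 'c' 13→0 → fail=1;  out ∅∪∅=∅
  n9('cdb'): parent n8 fail=7; on 'b' 7→0 → fail=13;  out ∅∪∅=∅
  n16('baa'): parent n15 fail=0; on 'a' 0 → fail=0;  out {4}∪∅={4}
  n4('cbcb'): parent n3 fail=1; on 'b' 1 → fail=2;  out ∅∪∅=∅
  n10('cdbd'): parent n9 fail=13; on 'd' 13→0 → fail=7;  out ∅∪{1}={1}
  n5('cbcba'): parent n4 fail=2; on 'a' 2→13 → fail=15;  out ∅∪∅=∅
  n11('cdbda'): parent n10 fail=7; on 'a' 7→0 → fail=0;  out ∅∪∅=∅
  n6('cbcbaa'): parent n5 fail=15; on 'a' 15 → fail=16;  out {0}∪{4}={0,4}
  n12('cdbdab'): parent n11 fail=0; on 'b' 0 → fail=13;  out {2}∪∅={2}

Text stream:
i=0 'c': node 0→1
i=1 'a': node 1→0 (via fail)
i=2 'c': node 0→1
i=3 'a': node 1→0 (via fail)
i=4 'd': node 0→7  → match P1@[4:4]
i=5 'c': node 7→1 (via fail)
i=6 'b': node 1→2
i=7 'c': node 2→3
i=8 'b': node 3→4
i=9 'a': node 4→5
i=10 'a': node 5→6  → match P0@[5:10],P4@[8:10]
i=11 'c': node 6→1 (via fail)
i=12 'b': node 1→2
i=13 'c': node 2→3
i=14 'b': node 3→4
i=15 'a': node 4→5
i=16 'a': node 5→6  → match P0@[11:16],P4@[14:16]
i=17 'd': node 6→7 (via fail)  → match P1@[17:17]
i=18 'c': node 7→1 (via fail)
i=19 'c': node 1→1 (via fail)
i=20 'b': node 1→2
i=21 'a': node 2→15 (via fail)
i=22 'b': node 15→13 (via fail)
i=23 'a': node 13→15
i=24 'a': node 15→16  → match P4@[22:24]
i=25 'b': node 16→13 (via fail)
i=26 'b': node 13→14  → match P3@[25:26]
i=27 'c': node 14→1 (via fail)
i=28 'b': node 1→2
i=29 'd': node 2→7 (via fail)  → match P1@[29:29]
i=30 'b': node 7→13 (via fail)
i=31 'b': node 13→14  → match P3@[30:31]
i=32 'b': node 14→14 (via fail)  → match P3@[31:32]
i=33 'c': node 14→1 (via fail)
i=34 'a': node 1→0 (via fail)

Result: [[4,1],[10,0],[10,4],[16,0],[16,4],[17,1],[24,4],[26,3],[29,1],[31,3],[32,3]]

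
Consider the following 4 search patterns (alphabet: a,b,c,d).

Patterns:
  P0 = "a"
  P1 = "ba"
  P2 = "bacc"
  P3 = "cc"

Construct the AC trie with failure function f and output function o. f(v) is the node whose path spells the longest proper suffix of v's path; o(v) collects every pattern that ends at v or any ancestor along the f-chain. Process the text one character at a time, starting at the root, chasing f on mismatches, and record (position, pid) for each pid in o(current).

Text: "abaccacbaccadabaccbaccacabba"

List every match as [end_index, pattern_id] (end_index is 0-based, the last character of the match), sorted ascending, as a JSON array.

Construct AC machine:
Trie nodes:
  n0 'ε': a→1 b→2 c→6
  n1 'a': ·  [P0 ends]
  n2 'b': a→3
  n3 'ba': c→4  [P1 ends]
  n4 'bac': c→5
  n5 'bacc': ·  [P2 ends]
  n6 'c': c→7
  n7 'cc': ·  [P3 ends]

BFS fail/out derivation:
  n1('a'): parent n0 fail=0; on 'a' 0 → fail=0;  out {0}∪∅={0}
  n2('b'): parent n0 fail=0; on 'b' 0 → fail=0;  out ∅∪∅=∅
  n6('c'): parent n0 fail=0; on 'c' 0 → fail=0;  out ∅∪∅=∅
  n3('ba'): parent n2 fail=0; on 'a' 0 → fail=1;  out {1}∪{0}={0,1}
  n7('cc'): parent n6 fail=0; on 'c' 0 → fail=6;  out {3}∪∅={3}
  n4('bac'): parent n3 fail=1; on 'c' 1→0 → fail=6;  out ∅∪∅=∅
  n5('bacc'): parent n4 fail=6; on 'c' 6 → fail=7;  out {2}∪{3}={2,3}

Scan:
[0] read 'a'  n0⇒n1  emit P0@[0:0]
[1] read 'b'  n1⇒n2 (via fail)
[2] read 'a'  n2⇒n3  emit P0@[2:2],P1@[1:2]
[3] read 'c'  n3⇒n4
[4] read 'c'  n4⇒n5  emit P2@[1:4],P3@[3:4]
[5] read 'a'  n5⇒n1 (via fail)  emit P0@[5:5]
[6] read 'c'  n1⇒n6 (via fail)
[7] read 'b'  n6⇒n2 (via fail)
[8] read 'a'  n2⇒n3  emit P0@[8:8],P1@[7:8]
[9] read 'c'  n3⇒n4
[10] read 'c'  n4⇒n5  emit P2@[7:10],P3@[9:10]
[11] read 'a'  n5⇒n1 (via fail)  emit P0@[11:11]
[12] read 'd'  n1⇒n0 (via fail)
[13] read 'a'  n0⇒n1  emit P0@[13:13]
[14] read 'b'  n1⇒n2 (via fail)
[15] read 'a'  n2⇒n3  emit P0@[15:15],P1@[14:15]
[16] read 'c'  n3⇒n4
[17] read 'c'  n4⇒n5  emit P2@[14:17],P3@[16:17]
[18] read 'b'  n5⇒n2 (via fail)
[19] read 'a'  n2⇒n3  emit P0@[19:19],P1@[18:19]
[20] read 'c'  n3⇒n4
[21] read 'c'  n4⇒n5  emit P2@[18:21],P3@[20:21]
[22] read 'a'  n5⇒n1 (via fail)  emit P0@[22:22]
[23] read 'c'  n1⇒n6 (via fail)
[24] read 'a'  n6⇒n1 (via fail)  emit P0@[24:24]
[25] read 'b'  n1⇒n2 (via fail)
[26] read 'b'  n2⇒n2 (via fail)
[27] read 'a'  n2⇒n3  emit P0@[27:27],P1@[26:27]

Result: [[0,0],[2,0],[2,1],[4,2],[4,3],[5,0],[8,0],[8,1],[10,2],[10,3],[11,0],[13,0],[15,0],[15,1],[17,2],[17,3],[19,0],[19,1],[21,2],[21,3],[22,0],[24,0],[27,0],[27,1]]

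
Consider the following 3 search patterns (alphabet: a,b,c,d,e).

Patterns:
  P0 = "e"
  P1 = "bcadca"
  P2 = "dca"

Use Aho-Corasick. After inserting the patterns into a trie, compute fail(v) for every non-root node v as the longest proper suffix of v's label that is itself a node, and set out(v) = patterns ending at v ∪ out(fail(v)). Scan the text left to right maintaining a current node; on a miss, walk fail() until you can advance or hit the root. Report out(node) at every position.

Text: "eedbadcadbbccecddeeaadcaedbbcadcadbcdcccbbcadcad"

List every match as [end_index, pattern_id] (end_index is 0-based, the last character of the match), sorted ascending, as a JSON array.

Build automaton:
Trie (insert patterns):
  0='ε' goto b→2 d→8 e→1
  1='e' goto ·  [P0 ends]
  2='b' goto c→3
  3='bc' goto a→4
  4='bca' goto d→5
  5='bcad' goto c→6
  6='bcadc' goto a→7
  7='bcadca' goto ·  [P1 ends]
  8='d' goto c→9
  9='dc' goto a→10
  10='dca' goto ·  [P2 ends]

BFS fail/out derivation:
  fail(1) 'e': from fail(0)=0 chase 'e': 0 ⇒ 0;  out={0}∪out(0)={0}
  fail(2) 'b': from fail(0)=0 chase 'b': 0 ⇒ 0;  out=∅∪out(0)=∅
  fail(8) 'd': from fail(0)=0 chase 'd': 0 ⇒ 0;  out=∅∪out(0)=∅
  fail(3) 'bc': from fail(2)=0 chase 'c': 0 ⇒ 0;  out=∅∪out(0)=∅
  fail(9) 'dc': from fail(8)=0 chase 'c': 0 ⇒ 0;  out=∅∪out(0)=∅
  fail(4) 'bca': from fail(3)=0 chase 'a': 0 ⇒ 0;  out=∅∪out(0)=∅
  fail(10) 'dca': from fail(9)=0 chase 'a': 0 ⇒ 0;  out={2}∪out(0)={2}
  fail(5) 'bcad': from fail(4)=0 chase 'd': 0 ⇒ 8;  out=∅∪out(8)=∅
  fail(6) 'bcadc': from fail(5)=8 chase 'c': 8 ⇒ 9;  out=∅∪out(9)=∅
  fail(7) 'bcadca': from fail(6)=9 chase 'a': 9 ⇒ 10;  out={1}∪out(10)={1,2}

Run:
[0] read 'e'  n0⇒n1  ** P0@[0:0]
[1] read 'e'  n1⇒n1 (via fail)  ** P0@[1:1]
[2] read 'd'  n1⇒n8 (via fail)
[3] read 'b'  n8⇒n2 (via fail)
[4] read 'a'  n2⇒n0 (via fail)
[5] read 'd'  n0⇒n8
[6] read 'c'  n8⇒n9
[7] read 'a'  n9⇒n10  ** P2@[5:7]
[8] read 'd'  n10⇒n8 (via fail)
[9] read 'b'  n8⇒n2 (via fail)
[10] read 'b'  n2⇒n2 (via fail)
[11] read 'c'  n2⇒n3
[12] read 'c'  n3⇒n0 (via fail)
[13] read 'e'  n0⇒n1  ** P0@[13:13]
[14] read 'c'  n1⇒n0 (via fail)
[15] read 'd'  n0⇒n8
[16] read 'd'  n8⇒n8 (via fail)
[17] read 'e'  n8⇒n1 (via fail)  ** P0@[17:17]
[18] read 'e'  n1⇒n1 (via fail)  ** P0@[18:18]
[19] read 'a'  n1⇒n0 (via fail)
[20] read 'a'  n0⇒n0
[21] read 'd'  n0⇒n8
[22] read 'c'  n8⇒n9
[23] read 'a'  n9⇒n10  ** P2@[21:23]
[24] read 'e'  n10⇒n1 (via fail)  ** P0@[24:24]
[25] read 'd'  n1⇒n8 (via fail)
[26] read 'b'  n8⇒n2 (via fail)
[27] read 'b'  n2⇒n2 (via fail)
[28] read 'c'  n2⇒n3
[29] read 'a'  n3⇒n4
[30] read 'd'  n4⇒n5
[31] read 'c'  n5⇒n6
[32] read 'a'  n6⇒n7  ** P1@[27:32],P2@[30:32]
[33] read 'd'  n7⇒n8 (via fail)
[34] read 'b'  n8⇒n2 (via fail)
[35] read 'c'  n2⇒n3
[36] read 'd'  n3⇒n8 (via fail)
[37] read 'c'  n8⇒n9
[38] read 'c'  n9⇒n0 (via fail)
[39] read 'c'  n0⇒n0
[40] read 'b'  n0⇒n2
[41] read 'b'  n2⇒n2 (via fail)
[42] read 'c'  n2⇒n3
[43] read 'a'  n3⇒n4
[44] read 'd'  n4⇒n5
[45] read 'c'  n5⇒n6
[46] read 'a'  n6⇒n7  ** P1@[41:46],P2@[44:46]
[47] read 'd'  n7⇒n8 (via fail)

All matches (sorted): [[0,0],[1,0],[7,2],[13,0],[17,0],[18,0],[23,2],[24,0],[32,1],[32,2],[46,1],[46,2]]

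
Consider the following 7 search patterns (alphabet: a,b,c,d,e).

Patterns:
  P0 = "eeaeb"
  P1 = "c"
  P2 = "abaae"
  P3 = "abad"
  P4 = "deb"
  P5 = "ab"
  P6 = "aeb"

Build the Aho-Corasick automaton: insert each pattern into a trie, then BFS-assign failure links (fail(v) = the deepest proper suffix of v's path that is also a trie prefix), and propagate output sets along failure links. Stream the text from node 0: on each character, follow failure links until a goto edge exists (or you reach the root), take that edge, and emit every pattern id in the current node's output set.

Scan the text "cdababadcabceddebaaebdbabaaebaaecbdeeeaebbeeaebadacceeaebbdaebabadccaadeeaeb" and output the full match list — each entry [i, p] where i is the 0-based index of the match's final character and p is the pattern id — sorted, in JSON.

Build:
Trie nodes:
  n0 'ε': a→7 c→6 d→13 e→1
  n1 'e': e→2
  n2 'ee': a→3
  n3 'eea': e→4
  n4 'eeae': b→5
  n5 'eeaeb': ·  ←P0
  n6 'c': ·  ←P1
  n7 'a': b→8 e→16
  n8 'ab': a→9  ←P5
  n9 'aba': a→10 d→12
  n10 'abaa': e→11
  n11 'abaae': ·  ←P2
  n12 'abad': ·  ←P3
  n13 'd': e→14
  n14 'de': b→15
  n15 'deb': ·  ←P4
  n16 'ae': b→17
  n17 'aeb': ·  ←P6

BFS fail/out derivation:
  n1('e'): parent n0 fail=0; on 'e' 0 → fail=0;  out ∅∪∅=∅
  n6('c'): parent n0 fail=0; on 'c' 0 → fail=0;  out {1}∪∅={1}
  n7('a'): parent n0 fail=0; on 'a' 0 → fail=0;  out ∅∪∅=∅
  n13('d'): parent n0 fail=0; on 'd' 0 → fail=0;  out ∅∪∅=∅
  n2('ee'): parent n1 fail=0; on 'e' 0 → fail=1;  out ∅∪∅=∅
  n8('ab'): parent n7 fail=0; on 'b' 0 → fail=0;  out {5}∪∅={5}
  n14('de'): parent n13 fail=0; on 'e' 0 → fail=1;  out ∅∪∅=∅
  n16('ae'): parent n7 fail=0; on 'e' 0 → fail=1;  out ∅∪∅=∅
  n3('eea'): parent n2 fail=1; on 'a' 1→0 → fail=7;  out ∅∪∅=∅
  n9('aba'): parent n8 fail=0; on 'a' 0 → fail=7;  out ∅∪∅=∅
  n15('deb'): parent n14 fail=1; on 'b' 1→0 → fail=0;  out {4}∪∅={4}
  n17('aeb'): parent n16 fail=1; on 'b' 1→0 → fail=0;  out {6}∪∅={6}
  n4('eeae'): parent n3 fail=7; on 'e' 7 → fail=16;  out ∅∪∅=∅
  n10('abaa'): parent n9 fail=7; on 'a' 7→0 → fail=7;  out ∅∪∅=∅
  n12('abad'): parent n9 fail=7; on 'd' 7→0 → fail=13;  out {3}∪∅={3}
  n5('eeaeb'): parent n4 fail=16; on 'b' 16 → fail=17;  out {0}∪{6}={0,6}
  n11('abaae'): parent n10 fail=7; on 'e' 7 → fail=16;  out {2}∪∅={2}

Text stream:
i=0 'c': node 0→6  emit P1@[0:0]
i=1 'd': node 6→13 (via fail)
i=2 'a': node 13→7 (via fail)
i=3 'b': node 7→8  emit P5@[2:3]
i=4 'a': node 8→9
i=5 'b': node 9→8 (via fail)  emit P5@[4:5]
i=6 'a': node 8→9
i=7 'd': node 9→12  emit P3@[4:7]
i=8 'c': node 12→6 (via fail)  emit P1@[8:8]
i=9 'a': node 6→7 (via fail)
i=10 'b': node 7→8  emit P5@[9:10]
i=11 'c': node 8→6 (via fail)  emit P1@[11:11]
i=12 'e': node 6→1 (via fail)
i=13 'd': node 1→13 (via fail)
i=14 'd': node 13→13 (via fail)
i=15 'e': node 13→14
i=16 'b': node 14→15  emit P4@[14:16]
i=17 'a': node 15→7 (via fail)
i=18 'a': node 7→7 (via fail)
i=19 'e': node 7→16
i=20 'b': node 16→17  emit P6@[18:20]
i=21 'd': node 17→13 (via fail)
i=22 'b': node 13→0 (via fail)
i=23 'a': node 0→7
i=24 'b': node 7→8  emit P5@[23:24]
i=25 'a': node 8→9
i=26 'a': node 9→10
i=27 'e': node 10→11  emit P2@[23:27]
i=28 'b': node 11→17 (via fail)  emit P6@[26:28]
i=29 'a': node 17→7 (via fail)
i=30 'a': node 7→7 (via fail)
i=31 'e': node 7→16
i=32 'c': node 16→6 (via fail)  emit P1@[32:32]
i=33 'b': node 6→0 (via fail)
i=34 'd': node 0→13
i=35 'e': node 13→14
i=36 'e': node 14→2 (via fail)
i=37 'e': node 2→2 (via fail)
i=38 'a': node 2→3
i=39 'e': node 3→4
i=40 'b': node 4→5  emit P0@[36:40],P6@[38:40]
i=41 'b': node 5→0 (via fail)
i=42 'e': node 0→1
i=43 'e': node 1→2
i=44 'a': node 2→3
i=45 'e': node 3→4
i=46 'b': node 4→5  emit P0@[42:46],P6@[44:46]
i=47 'a': node 5→7 (via fail)
i=48 'd': node 7→13 (via fail)
i=49 'a': node 13→7 (via fail)
i=50 'c': node 7→6 (via fail)  emit P1@[50:50]
i=51 'c': node 6→6 (via fail)  emit P1@[51:51]
i=52 'e': node 6→1 (via fail)
i=53 'e': node 1→2
i=54 'a': node 2→3
i=55 'e': node 3→4
i=56 'b': node 4→5  emit P0@[52:56],P6@[54:56]
i=57 'b': node 5→0 (via fail)
i=58 'd': node 0→13
i=59 'a': node 13→7 (via fail)
i=60 'e': node 7→16
i=61 'b': node 16→17  emit P6@[59:61]
i=62 'a': node 17→7 (via fail)
i=63 'b': node 7→8  emit P5@[62:63]
i=64 'a': node 8→9
i=65 'd': node 9→12  emit P3@[62:65]
i=66 'c': node 12→6 (via fail)  emit P1@[66:66]
i=67 'c': node 6→6 (via fail)  emit P1@[67:67]
i=68 'a': node 6→7 (via fail)
i=69 'a': node 7→7 (via fail)
i=70 'd': node 7→13 (via fail)
i=71 'e': node 13→14
i=72 'e': node 14→2 (via fail)
i=73 'a': node 2→3
i=74 'e': node 3→4
i=75 'b': node 4→5  emit P0@[71:75],P6@[73:75]

Result: [[0,1],[3,5],[5,5],[7,3],[8,1],[10,5],[11,1],[16,4],[20,6],[24,5],[27,2],[28,6],[32,1],[40,0],[40,6],[46,0],[46,6],[50,1],[51,1],[56,0],[56,6],[61,6],[63,5],[65,3],[66,1],[67,1],[75,0],[75,6]]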